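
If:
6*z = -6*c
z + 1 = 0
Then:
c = 1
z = -1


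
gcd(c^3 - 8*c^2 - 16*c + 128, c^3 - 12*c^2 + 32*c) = c^2 - 12*c + 32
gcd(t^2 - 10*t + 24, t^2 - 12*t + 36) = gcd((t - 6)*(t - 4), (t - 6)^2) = t - 6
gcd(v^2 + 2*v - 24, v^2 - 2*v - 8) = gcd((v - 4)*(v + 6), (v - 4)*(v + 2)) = v - 4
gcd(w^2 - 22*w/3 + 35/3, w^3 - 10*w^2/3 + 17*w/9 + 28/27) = w - 7/3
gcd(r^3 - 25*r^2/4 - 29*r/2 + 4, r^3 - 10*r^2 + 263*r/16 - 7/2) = r^2 - 33*r/4 + 2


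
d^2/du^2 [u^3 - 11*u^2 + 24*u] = 6*u - 22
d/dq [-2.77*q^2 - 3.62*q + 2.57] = -5.54*q - 3.62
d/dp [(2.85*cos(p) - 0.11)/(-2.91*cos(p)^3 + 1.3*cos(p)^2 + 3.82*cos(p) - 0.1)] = (-16.587*cos(p)^3 + 4.6653*cos(p)^2 - 0.286*cos(p) - 0.1352)*sin(p)/(8.4681*cos(p)^6 - 7.566*cos(p)^5 - 20.5424*cos(p)^4 + 10.514*cos(p)^3 + 14.3324*cos(p)^2 - 0.764*cos(p) + 0.01)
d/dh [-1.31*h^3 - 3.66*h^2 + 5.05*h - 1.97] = -3.93*h^2 - 7.32*h + 5.05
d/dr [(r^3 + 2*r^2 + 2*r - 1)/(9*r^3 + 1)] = 2*(-9*r^4 - 18*r^3 + 15*r^2 + 2*r + 1)/(81*r^6 + 18*r^3 + 1)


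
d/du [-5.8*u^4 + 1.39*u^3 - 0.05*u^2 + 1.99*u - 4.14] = -23.2*u^3 + 4.17*u^2 - 0.1*u + 1.99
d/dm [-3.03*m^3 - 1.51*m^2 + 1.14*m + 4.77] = -9.09*m^2 - 3.02*m + 1.14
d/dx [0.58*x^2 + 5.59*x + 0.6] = 1.16*x + 5.59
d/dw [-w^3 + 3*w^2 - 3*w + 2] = -3*w^2 + 6*w - 3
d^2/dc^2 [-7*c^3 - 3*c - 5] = -42*c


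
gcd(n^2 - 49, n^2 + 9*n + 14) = n + 7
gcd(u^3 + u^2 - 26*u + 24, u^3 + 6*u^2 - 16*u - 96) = u^2 + 2*u - 24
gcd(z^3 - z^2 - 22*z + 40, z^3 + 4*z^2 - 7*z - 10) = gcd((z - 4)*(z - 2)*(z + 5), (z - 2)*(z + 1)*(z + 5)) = z^2 + 3*z - 10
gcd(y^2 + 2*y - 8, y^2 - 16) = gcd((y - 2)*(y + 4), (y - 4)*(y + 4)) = y + 4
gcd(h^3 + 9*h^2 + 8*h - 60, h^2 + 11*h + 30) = h^2 + 11*h + 30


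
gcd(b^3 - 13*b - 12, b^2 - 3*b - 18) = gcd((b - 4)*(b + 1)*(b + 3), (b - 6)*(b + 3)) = b + 3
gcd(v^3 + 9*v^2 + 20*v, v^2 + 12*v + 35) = v + 5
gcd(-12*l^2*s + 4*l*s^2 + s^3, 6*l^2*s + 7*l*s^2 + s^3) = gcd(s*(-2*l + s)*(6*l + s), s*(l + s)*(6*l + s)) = 6*l*s + s^2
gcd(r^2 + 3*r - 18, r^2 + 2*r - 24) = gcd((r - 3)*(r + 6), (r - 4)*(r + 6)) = r + 6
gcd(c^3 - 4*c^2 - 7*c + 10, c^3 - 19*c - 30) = c^2 - 3*c - 10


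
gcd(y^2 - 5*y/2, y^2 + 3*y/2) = y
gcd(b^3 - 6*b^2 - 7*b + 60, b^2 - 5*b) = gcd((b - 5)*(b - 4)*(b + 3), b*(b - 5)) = b - 5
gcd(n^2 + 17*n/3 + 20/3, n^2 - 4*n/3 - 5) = n + 5/3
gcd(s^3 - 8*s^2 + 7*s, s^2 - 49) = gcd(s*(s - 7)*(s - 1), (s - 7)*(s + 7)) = s - 7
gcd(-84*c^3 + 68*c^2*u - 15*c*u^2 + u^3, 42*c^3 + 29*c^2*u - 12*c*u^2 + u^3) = 42*c^2 - 13*c*u + u^2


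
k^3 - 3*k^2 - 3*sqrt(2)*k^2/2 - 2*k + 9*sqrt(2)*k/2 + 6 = (k - 3)*(k - 2*sqrt(2))*(k + sqrt(2)/2)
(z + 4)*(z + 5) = z^2 + 9*z + 20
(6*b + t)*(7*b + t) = 42*b^2 + 13*b*t + t^2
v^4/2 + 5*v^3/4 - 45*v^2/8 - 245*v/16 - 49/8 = (v/2 + 1/4)*(v - 7/2)*(v + 2)*(v + 7/2)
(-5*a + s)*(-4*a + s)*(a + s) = 20*a^3 + 11*a^2*s - 8*a*s^2 + s^3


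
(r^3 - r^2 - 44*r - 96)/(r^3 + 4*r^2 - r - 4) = (r^2 - 5*r - 24)/(r^2 - 1)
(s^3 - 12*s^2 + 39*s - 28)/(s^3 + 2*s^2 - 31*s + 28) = (s - 7)/(s + 7)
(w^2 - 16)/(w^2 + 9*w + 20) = (w - 4)/(w + 5)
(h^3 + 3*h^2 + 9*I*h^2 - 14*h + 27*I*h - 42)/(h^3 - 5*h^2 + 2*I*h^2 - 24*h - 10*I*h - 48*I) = (h + 7*I)/(h - 8)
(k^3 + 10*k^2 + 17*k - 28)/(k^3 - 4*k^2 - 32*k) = (k^2 + 6*k - 7)/(k*(k - 8))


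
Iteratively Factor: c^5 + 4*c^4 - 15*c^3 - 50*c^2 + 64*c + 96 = (c - 3)*(c^4 + 7*c^3 + 6*c^2 - 32*c - 32) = (c - 3)*(c + 4)*(c^3 + 3*c^2 - 6*c - 8) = (c - 3)*(c + 4)^2*(c^2 - c - 2) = (c - 3)*(c - 2)*(c + 4)^2*(c + 1)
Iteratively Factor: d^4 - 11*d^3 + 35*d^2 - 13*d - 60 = (d - 5)*(d^3 - 6*d^2 + 5*d + 12) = (d - 5)*(d - 3)*(d^2 - 3*d - 4) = (d - 5)*(d - 4)*(d - 3)*(d + 1)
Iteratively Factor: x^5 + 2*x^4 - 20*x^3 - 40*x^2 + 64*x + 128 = (x - 2)*(x^4 + 4*x^3 - 12*x^2 - 64*x - 64) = (x - 4)*(x - 2)*(x^3 + 8*x^2 + 20*x + 16) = (x - 4)*(x - 2)*(x + 2)*(x^2 + 6*x + 8) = (x - 4)*(x - 2)*(x + 2)^2*(x + 4)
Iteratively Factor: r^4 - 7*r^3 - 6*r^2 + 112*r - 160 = (r - 2)*(r^3 - 5*r^2 - 16*r + 80) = (r - 4)*(r - 2)*(r^2 - r - 20) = (r - 4)*(r - 2)*(r + 4)*(r - 5)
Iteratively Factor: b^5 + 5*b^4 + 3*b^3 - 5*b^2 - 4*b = (b + 4)*(b^4 + b^3 - b^2 - b) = (b + 1)*(b + 4)*(b^3 - b) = (b + 1)^2*(b + 4)*(b^2 - b) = b*(b + 1)^2*(b + 4)*(b - 1)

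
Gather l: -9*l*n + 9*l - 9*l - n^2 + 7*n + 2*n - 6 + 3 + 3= -9*l*n - n^2 + 9*n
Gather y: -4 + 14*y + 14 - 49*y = 10 - 35*y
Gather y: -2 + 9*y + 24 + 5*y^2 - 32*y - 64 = 5*y^2 - 23*y - 42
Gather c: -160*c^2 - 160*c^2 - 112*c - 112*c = -320*c^2 - 224*c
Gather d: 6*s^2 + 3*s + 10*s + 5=6*s^2 + 13*s + 5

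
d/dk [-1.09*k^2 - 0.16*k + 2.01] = -2.18*k - 0.16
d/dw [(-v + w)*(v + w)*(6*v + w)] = -v^2 + 12*v*w + 3*w^2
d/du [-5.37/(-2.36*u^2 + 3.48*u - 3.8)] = (18.6876 - 25.3464*u)/(2.36*u^2 - 3.48*u + 3.8)^2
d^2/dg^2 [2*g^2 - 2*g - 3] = 4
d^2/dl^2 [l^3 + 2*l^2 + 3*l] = 6*l + 4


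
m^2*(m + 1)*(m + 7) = m^4 + 8*m^3 + 7*m^2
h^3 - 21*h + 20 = (h - 4)*(h - 1)*(h + 5)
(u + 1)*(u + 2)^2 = u^3 + 5*u^2 + 8*u + 4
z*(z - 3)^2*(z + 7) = z^4 + z^3 - 33*z^2 + 63*z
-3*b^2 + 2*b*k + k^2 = (-b + k)*(3*b + k)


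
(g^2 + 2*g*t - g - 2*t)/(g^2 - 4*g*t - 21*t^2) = (-g^2 - 2*g*t + g + 2*t)/(-g^2 + 4*g*t + 21*t^2)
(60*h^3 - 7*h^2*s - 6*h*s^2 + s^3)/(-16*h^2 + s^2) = (-15*h^2 - 2*h*s + s^2)/(4*h + s)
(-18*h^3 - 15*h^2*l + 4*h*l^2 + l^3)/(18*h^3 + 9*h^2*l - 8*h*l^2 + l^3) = (-6*h - l)/(6*h - l)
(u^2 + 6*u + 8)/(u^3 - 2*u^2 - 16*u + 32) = (u + 2)/(u^2 - 6*u + 8)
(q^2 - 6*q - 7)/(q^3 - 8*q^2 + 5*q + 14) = 1/(q - 2)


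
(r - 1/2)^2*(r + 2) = r^3 + r^2 - 7*r/4 + 1/2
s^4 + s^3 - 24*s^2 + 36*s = s*(s - 3)*(s - 2)*(s + 6)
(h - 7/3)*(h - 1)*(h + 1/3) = h^3 - 3*h^2 + 11*h/9 + 7/9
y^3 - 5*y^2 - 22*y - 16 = (y - 8)*(y + 1)*(y + 2)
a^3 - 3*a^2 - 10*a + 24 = (a - 4)*(a - 2)*(a + 3)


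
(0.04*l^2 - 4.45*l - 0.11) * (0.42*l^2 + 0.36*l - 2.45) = 0.0168*l^4 - 1.8546*l^3 - 1.7462*l^2 + 10.8629*l + 0.2695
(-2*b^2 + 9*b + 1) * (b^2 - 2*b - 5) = -2*b^4 + 13*b^3 - 7*b^2 - 47*b - 5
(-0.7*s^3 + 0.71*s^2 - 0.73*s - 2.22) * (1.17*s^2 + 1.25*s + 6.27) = -0.819*s^5 - 0.0443000000000001*s^4 - 4.3556*s^3 + 0.9418*s^2 - 7.3521*s - 13.9194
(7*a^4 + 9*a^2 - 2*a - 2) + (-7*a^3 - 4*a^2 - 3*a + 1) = 7*a^4 - 7*a^3 + 5*a^2 - 5*a - 1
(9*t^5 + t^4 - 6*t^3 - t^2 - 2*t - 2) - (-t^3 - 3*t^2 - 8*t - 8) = 9*t^5 + t^4 - 5*t^3 + 2*t^2 + 6*t + 6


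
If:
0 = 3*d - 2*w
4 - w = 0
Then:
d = 8/3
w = 4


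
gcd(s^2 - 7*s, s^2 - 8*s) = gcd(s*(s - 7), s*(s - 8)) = s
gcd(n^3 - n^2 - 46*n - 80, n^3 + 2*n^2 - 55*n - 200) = n^2 - 3*n - 40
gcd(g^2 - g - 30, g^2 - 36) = g - 6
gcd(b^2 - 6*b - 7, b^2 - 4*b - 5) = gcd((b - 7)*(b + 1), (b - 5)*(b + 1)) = b + 1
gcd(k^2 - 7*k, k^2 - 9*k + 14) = k - 7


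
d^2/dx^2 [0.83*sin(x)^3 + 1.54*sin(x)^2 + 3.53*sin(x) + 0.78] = -4.1525*sin(x) + 1.8675*sin(3*x) + 3.08*cos(2*x)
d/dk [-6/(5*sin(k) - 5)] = 6*cos(k)/(5*(sin(k) - 1)^2)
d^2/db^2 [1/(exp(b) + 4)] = (exp(b) - 4)*exp(b)/(exp(b) + 4)^3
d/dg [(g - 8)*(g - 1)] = 2*g - 9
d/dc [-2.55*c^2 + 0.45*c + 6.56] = 0.45 - 5.1*c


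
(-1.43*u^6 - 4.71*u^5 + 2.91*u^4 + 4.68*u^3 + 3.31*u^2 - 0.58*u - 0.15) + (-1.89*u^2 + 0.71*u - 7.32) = -1.43*u^6 - 4.71*u^5 + 2.91*u^4 + 4.68*u^3 + 1.42*u^2 + 0.13*u - 7.47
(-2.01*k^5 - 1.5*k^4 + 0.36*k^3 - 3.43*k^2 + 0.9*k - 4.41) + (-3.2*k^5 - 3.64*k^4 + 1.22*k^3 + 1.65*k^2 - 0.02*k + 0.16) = -5.21*k^5 - 5.14*k^4 + 1.58*k^3 - 1.78*k^2 + 0.88*k - 4.25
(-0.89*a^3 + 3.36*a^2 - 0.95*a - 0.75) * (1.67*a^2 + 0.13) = -1.4863*a^5 + 5.6112*a^4 - 1.7022*a^3 - 0.8157*a^2 - 0.1235*a - 0.0975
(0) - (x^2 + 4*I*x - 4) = -x^2 - 4*I*x + 4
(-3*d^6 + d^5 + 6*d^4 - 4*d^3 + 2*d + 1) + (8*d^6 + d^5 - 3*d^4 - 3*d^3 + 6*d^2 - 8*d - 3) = 5*d^6 + 2*d^5 + 3*d^4 - 7*d^3 + 6*d^2 - 6*d - 2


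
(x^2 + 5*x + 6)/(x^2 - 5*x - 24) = (x + 2)/(x - 8)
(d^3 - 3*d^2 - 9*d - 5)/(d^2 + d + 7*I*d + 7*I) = (d^2 - 4*d - 5)/(d + 7*I)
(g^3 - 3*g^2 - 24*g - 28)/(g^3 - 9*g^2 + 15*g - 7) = (g^2 + 4*g + 4)/(g^2 - 2*g + 1)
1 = 1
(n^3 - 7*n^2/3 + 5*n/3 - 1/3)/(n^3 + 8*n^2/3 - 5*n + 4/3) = (n - 1)/(n + 4)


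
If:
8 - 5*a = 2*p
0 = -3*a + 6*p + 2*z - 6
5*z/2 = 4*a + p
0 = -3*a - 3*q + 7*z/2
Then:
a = 53/42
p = 71/84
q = 125/84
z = 33/14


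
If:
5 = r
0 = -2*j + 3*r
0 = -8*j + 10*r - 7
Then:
No Solution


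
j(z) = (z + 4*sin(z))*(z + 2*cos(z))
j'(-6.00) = -21.90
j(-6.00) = 19.92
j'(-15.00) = -6.81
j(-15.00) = 290.76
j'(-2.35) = -5.79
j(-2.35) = 19.51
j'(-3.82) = 11.70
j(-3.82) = 7.04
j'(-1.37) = -17.40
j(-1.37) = 5.14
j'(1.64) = -4.52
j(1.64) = 8.46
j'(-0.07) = 9.21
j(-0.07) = -0.67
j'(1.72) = -4.97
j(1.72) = 8.07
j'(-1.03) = -12.11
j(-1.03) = 0.00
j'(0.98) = 3.92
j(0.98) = 9.01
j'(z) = (1 - 2*sin(z))*(z + 4*sin(z)) + (z + 2*cos(z))*(4*cos(z) + 1) = -(z + 4*sin(z))*(2*sin(z) - 1) + (z + 2*cos(z))*(4*cos(z) + 1)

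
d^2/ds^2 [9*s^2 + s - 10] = 18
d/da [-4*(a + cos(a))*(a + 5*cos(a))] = 24*a*sin(a) - 8*a + 20*sin(2*a) - 24*cos(a)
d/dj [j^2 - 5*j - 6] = 2*j - 5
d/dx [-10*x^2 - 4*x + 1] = -20*x - 4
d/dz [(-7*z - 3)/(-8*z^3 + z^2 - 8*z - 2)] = (56*z^3 - 7*z^2 + 56*z - 2*(7*z + 3)*(12*z^2 - z + 4) + 14)/(8*z^3 - z^2 + 8*z + 2)^2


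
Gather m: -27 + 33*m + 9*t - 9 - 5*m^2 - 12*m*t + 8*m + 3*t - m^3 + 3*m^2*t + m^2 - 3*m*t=-m^3 + m^2*(3*t - 4) + m*(41 - 15*t) + 12*t - 36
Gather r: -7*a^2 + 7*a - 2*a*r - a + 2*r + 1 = -7*a^2 + 6*a + r*(2 - 2*a) + 1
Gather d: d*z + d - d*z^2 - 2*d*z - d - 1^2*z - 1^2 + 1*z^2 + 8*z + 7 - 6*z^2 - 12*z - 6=d*(-z^2 - z) - 5*z^2 - 5*z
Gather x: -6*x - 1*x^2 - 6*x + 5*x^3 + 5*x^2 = 5*x^3 + 4*x^2 - 12*x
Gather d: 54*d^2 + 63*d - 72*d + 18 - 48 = 54*d^2 - 9*d - 30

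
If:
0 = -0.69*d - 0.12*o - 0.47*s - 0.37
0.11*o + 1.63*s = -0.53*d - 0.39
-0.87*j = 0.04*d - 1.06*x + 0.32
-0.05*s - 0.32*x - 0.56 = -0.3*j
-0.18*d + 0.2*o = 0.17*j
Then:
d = -2.42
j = 16.46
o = 11.81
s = -0.25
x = 13.72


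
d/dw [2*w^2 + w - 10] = 4*w + 1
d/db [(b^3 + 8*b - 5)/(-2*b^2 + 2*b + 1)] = (-2*b^4 + 4*b^3 + 19*b^2 - 20*b + 18)/(4*b^4 - 8*b^3 + 4*b + 1)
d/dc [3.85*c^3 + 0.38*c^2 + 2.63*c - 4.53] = 11.55*c^2 + 0.76*c + 2.63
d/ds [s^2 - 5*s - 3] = 2*s - 5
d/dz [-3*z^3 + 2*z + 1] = 2 - 9*z^2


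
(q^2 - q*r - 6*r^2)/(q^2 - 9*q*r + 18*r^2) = (q + 2*r)/(q - 6*r)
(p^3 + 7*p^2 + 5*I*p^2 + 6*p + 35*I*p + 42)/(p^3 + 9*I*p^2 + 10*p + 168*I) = (p^2 + p*(7 - I) - 7*I)/(p^2 + 3*I*p + 28)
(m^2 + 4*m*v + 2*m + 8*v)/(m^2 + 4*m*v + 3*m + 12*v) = (m + 2)/(m + 3)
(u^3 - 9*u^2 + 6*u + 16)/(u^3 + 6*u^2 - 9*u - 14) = (u - 8)/(u + 7)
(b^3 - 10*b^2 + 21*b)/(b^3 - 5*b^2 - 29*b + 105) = b/(b + 5)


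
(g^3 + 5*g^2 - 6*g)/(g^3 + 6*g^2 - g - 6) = g/(g + 1)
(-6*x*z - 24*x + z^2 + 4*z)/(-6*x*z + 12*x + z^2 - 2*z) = (z + 4)/(z - 2)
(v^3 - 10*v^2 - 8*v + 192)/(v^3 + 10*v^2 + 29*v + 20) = (v^2 - 14*v + 48)/(v^2 + 6*v + 5)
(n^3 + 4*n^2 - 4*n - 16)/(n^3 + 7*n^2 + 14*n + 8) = (n - 2)/(n + 1)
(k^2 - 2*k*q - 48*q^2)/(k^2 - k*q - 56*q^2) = (k + 6*q)/(k + 7*q)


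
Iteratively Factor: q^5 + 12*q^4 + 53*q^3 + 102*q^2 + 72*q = (q + 3)*(q^4 + 9*q^3 + 26*q^2 + 24*q) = q*(q + 3)*(q^3 + 9*q^2 + 26*q + 24) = q*(q + 3)*(q + 4)*(q^2 + 5*q + 6) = q*(q + 3)^2*(q + 4)*(q + 2)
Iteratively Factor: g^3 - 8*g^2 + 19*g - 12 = (g - 1)*(g^2 - 7*g + 12) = (g - 3)*(g - 1)*(g - 4)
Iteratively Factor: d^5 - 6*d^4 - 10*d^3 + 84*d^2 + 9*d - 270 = (d - 5)*(d^4 - d^3 - 15*d^2 + 9*d + 54) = (d - 5)*(d + 2)*(d^3 - 3*d^2 - 9*d + 27) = (d - 5)*(d - 3)*(d + 2)*(d^2 - 9) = (d - 5)*(d - 3)*(d + 2)*(d + 3)*(d - 3)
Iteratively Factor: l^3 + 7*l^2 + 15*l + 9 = (l + 3)*(l^2 + 4*l + 3) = (l + 1)*(l + 3)*(l + 3)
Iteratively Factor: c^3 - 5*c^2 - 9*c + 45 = (c - 5)*(c^2 - 9) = (c - 5)*(c - 3)*(c + 3)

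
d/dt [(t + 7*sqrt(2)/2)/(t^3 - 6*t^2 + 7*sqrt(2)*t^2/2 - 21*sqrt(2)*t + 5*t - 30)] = 2*(2*t^3 - 12*t^2 + 7*sqrt(2)*t^2 - 42*sqrt(2)*t + 10*t - (2*t + 7*sqrt(2))*(3*t^2 - 12*t + 7*sqrt(2)*t - 21*sqrt(2) + 5) - 60)/(2*t^3 - 12*t^2 + 7*sqrt(2)*t^2 - 42*sqrt(2)*t + 10*t - 60)^2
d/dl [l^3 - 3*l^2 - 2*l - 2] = 3*l^2 - 6*l - 2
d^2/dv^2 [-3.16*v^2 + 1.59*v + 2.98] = -6.32000000000000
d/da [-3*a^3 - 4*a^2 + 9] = a*(-9*a - 8)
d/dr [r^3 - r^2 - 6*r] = 3*r^2 - 2*r - 6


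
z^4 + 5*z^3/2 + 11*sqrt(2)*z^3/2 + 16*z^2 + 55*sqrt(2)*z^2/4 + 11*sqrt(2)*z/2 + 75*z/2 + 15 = (z + 1/2)*(z + 2)*(z + 5*sqrt(2)/2)*(z + 3*sqrt(2))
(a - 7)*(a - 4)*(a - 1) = a^3 - 12*a^2 + 39*a - 28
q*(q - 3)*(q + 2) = q^3 - q^2 - 6*q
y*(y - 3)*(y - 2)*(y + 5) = y^4 - 19*y^2 + 30*y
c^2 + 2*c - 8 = (c - 2)*(c + 4)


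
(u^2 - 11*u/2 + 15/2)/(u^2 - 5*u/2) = (u - 3)/u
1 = 1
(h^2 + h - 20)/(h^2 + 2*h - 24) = (h + 5)/(h + 6)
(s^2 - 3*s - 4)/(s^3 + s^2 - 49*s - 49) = (s - 4)/(s^2 - 49)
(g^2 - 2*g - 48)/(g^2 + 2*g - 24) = (g - 8)/(g - 4)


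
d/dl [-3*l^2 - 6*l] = -6*l - 6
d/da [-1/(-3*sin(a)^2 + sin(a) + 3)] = (1 - 6*sin(a))*cos(a)/(sin(a) + 3*cos(a)^2)^2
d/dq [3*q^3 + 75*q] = 9*q^2 + 75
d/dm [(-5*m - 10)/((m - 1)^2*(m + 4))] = 10*(m^2 + 5*m + 9)/(m^5 + 5*m^4 - 5*m^3 - 25*m^2 + 40*m - 16)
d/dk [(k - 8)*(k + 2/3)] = 2*k - 22/3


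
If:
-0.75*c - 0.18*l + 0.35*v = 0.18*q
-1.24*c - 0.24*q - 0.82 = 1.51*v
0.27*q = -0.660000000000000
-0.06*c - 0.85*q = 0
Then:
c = 34.63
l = -197.44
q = -2.44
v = -28.59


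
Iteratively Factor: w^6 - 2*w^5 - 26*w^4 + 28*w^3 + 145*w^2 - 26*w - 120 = (w - 3)*(w^5 + w^4 - 23*w^3 - 41*w^2 + 22*w + 40) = (w - 3)*(w + 4)*(w^4 - 3*w^3 - 11*w^2 + 3*w + 10) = (w - 3)*(w - 1)*(w + 4)*(w^3 - 2*w^2 - 13*w - 10) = (w - 3)*(w - 1)*(w + 2)*(w + 4)*(w^2 - 4*w - 5) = (w - 5)*(w - 3)*(w - 1)*(w + 2)*(w + 4)*(w + 1)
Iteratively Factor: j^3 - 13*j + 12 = (j - 3)*(j^2 + 3*j - 4) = (j - 3)*(j - 1)*(j + 4)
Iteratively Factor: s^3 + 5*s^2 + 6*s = (s)*(s^2 + 5*s + 6) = s*(s + 2)*(s + 3)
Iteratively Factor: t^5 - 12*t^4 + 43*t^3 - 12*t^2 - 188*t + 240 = (t - 2)*(t^4 - 10*t^3 + 23*t^2 + 34*t - 120) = (t - 4)*(t - 2)*(t^3 - 6*t^2 - t + 30) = (t - 4)*(t - 2)*(t + 2)*(t^2 - 8*t + 15) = (t - 4)*(t - 3)*(t - 2)*(t + 2)*(t - 5)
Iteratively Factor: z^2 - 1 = (z - 1)*(z + 1)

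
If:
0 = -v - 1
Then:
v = -1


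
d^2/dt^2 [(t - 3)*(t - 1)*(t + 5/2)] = 6*t - 3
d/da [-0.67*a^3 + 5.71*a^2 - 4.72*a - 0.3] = -2.01*a^2 + 11.42*a - 4.72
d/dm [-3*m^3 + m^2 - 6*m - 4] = -9*m^2 + 2*m - 6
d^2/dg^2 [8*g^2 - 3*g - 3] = 16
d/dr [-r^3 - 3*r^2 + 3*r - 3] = -3*r^2 - 6*r + 3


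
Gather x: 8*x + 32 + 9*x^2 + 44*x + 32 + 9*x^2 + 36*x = 18*x^2 + 88*x + 64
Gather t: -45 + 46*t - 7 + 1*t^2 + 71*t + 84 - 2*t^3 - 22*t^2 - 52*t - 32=-2*t^3 - 21*t^2 + 65*t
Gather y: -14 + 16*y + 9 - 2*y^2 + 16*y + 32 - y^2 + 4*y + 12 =-3*y^2 + 36*y + 39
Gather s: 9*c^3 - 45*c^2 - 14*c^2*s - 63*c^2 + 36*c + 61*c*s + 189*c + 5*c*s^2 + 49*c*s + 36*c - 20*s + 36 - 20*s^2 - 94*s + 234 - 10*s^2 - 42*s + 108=9*c^3 - 108*c^2 + 261*c + s^2*(5*c - 30) + s*(-14*c^2 + 110*c - 156) + 378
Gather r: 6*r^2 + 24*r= 6*r^2 + 24*r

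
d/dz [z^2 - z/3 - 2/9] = 2*z - 1/3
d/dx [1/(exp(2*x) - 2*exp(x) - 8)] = 2*(1 - exp(x))*exp(x)/(-exp(2*x) + 2*exp(x) + 8)^2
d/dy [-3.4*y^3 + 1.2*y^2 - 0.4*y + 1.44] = -10.2*y^2 + 2.4*y - 0.4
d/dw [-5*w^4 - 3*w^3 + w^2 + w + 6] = -20*w^3 - 9*w^2 + 2*w + 1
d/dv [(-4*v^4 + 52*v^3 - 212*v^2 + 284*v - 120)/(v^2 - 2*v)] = 4*(-2*v^5 + 19*v^4 - 52*v^3 + 35*v^2 + 60*v - 60)/(v^2*(v^2 - 4*v + 4))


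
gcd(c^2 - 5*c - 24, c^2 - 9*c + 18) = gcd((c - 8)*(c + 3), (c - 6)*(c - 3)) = 1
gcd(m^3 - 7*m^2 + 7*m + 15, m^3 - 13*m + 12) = m - 3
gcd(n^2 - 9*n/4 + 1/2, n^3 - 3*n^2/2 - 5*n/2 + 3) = n - 2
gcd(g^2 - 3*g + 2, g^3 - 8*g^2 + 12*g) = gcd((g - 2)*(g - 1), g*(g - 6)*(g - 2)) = g - 2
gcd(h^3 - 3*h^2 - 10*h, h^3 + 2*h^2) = h^2 + 2*h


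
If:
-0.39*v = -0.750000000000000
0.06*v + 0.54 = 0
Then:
No Solution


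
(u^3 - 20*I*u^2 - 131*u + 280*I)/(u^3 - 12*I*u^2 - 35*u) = (u - 8*I)/u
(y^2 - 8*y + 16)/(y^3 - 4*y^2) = (y - 4)/y^2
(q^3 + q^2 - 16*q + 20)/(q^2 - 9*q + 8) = (q^3 + q^2 - 16*q + 20)/(q^2 - 9*q + 8)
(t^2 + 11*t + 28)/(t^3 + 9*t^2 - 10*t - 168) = (t + 4)/(t^2 + 2*t - 24)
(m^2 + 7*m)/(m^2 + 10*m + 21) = m/(m + 3)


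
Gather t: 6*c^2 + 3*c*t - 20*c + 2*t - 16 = 6*c^2 - 20*c + t*(3*c + 2) - 16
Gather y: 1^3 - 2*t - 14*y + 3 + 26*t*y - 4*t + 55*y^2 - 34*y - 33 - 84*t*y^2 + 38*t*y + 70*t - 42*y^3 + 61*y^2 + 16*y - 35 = 64*t - 42*y^3 + y^2*(116 - 84*t) + y*(64*t - 32) - 64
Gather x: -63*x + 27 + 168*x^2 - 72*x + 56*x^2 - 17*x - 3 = 224*x^2 - 152*x + 24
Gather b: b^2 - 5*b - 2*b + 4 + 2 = b^2 - 7*b + 6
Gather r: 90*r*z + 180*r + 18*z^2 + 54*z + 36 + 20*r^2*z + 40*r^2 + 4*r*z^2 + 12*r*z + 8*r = r^2*(20*z + 40) + r*(4*z^2 + 102*z + 188) + 18*z^2 + 54*z + 36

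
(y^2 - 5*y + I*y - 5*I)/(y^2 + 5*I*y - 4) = (y - 5)/(y + 4*I)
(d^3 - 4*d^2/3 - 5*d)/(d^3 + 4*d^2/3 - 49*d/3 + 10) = d*(3*d + 5)/(3*d^2 + 13*d - 10)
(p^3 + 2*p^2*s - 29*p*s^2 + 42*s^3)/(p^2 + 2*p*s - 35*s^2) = (p^2 - 5*p*s + 6*s^2)/(p - 5*s)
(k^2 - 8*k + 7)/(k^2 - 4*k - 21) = (k - 1)/(k + 3)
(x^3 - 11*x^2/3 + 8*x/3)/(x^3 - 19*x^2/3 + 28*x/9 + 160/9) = 3*x*(x - 1)/(3*x^2 - 11*x - 20)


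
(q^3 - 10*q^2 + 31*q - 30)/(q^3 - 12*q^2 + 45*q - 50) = (q - 3)/(q - 5)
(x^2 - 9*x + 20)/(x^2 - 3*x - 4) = (x - 5)/(x + 1)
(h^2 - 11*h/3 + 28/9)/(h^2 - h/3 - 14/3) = (h - 4/3)/(h + 2)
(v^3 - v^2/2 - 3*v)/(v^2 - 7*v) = (v^2 - v/2 - 3)/(v - 7)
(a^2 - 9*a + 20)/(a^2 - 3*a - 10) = (a - 4)/(a + 2)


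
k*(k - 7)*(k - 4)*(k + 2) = k^4 - 9*k^3 + 6*k^2 + 56*k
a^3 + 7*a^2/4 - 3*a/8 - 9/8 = (a - 3/4)*(a + 1)*(a + 3/2)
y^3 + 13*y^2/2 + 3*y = y*(y + 1/2)*(y + 6)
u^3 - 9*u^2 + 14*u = u*(u - 7)*(u - 2)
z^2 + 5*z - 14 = (z - 2)*(z + 7)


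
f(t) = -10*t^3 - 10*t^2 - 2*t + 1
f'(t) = -30*t^2 - 20*t - 2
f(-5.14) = 1105.05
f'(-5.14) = -691.79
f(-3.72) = 384.84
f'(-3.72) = -342.75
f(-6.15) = 1961.16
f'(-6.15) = -1013.68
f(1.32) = -42.06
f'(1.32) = -80.67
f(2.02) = -126.27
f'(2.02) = -164.81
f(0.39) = -1.89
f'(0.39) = -14.36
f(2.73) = -282.45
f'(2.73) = -280.19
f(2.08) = -136.41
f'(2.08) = -173.39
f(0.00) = 1.00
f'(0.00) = -2.00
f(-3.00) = 187.00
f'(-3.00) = -212.00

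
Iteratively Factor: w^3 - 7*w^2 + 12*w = (w)*(w^2 - 7*w + 12) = w*(w - 3)*(w - 4)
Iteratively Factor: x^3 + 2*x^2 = (x)*(x^2 + 2*x) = x^2*(x + 2)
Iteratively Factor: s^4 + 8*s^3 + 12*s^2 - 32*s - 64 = (s + 4)*(s^3 + 4*s^2 - 4*s - 16) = (s + 2)*(s + 4)*(s^2 + 2*s - 8) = (s - 2)*(s + 2)*(s + 4)*(s + 4)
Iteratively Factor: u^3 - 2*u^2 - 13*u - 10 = (u + 1)*(u^2 - 3*u - 10) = (u - 5)*(u + 1)*(u + 2)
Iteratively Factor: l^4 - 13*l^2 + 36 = (l - 2)*(l^3 + 2*l^2 - 9*l - 18) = (l - 3)*(l - 2)*(l^2 + 5*l + 6) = (l - 3)*(l - 2)*(l + 3)*(l + 2)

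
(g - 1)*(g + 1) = g^2 - 1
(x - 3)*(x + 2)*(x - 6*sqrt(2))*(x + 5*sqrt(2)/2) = x^4 - 7*sqrt(2)*x^3/2 - x^3 - 36*x^2 + 7*sqrt(2)*x^2/2 + 21*sqrt(2)*x + 30*x + 180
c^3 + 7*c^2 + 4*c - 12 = (c - 1)*(c + 2)*(c + 6)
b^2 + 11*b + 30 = (b + 5)*(b + 6)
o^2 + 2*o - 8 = (o - 2)*(o + 4)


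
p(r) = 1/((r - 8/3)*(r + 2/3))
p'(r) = -1/((r - 8/3)*(r + 2/3)^2) - 1/((r - 8/3)^2*(r + 2/3))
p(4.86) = 0.08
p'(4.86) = -0.05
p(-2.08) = 0.15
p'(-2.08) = 0.14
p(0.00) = -0.56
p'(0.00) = 0.63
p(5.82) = 0.05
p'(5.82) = -0.02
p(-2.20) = 0.13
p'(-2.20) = 0.11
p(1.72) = -0.44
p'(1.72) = -0.28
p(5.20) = 0.07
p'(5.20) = -0.04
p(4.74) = 0.09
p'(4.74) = -0.06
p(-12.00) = 0.01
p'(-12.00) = 0.00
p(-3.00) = 0.08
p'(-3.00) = 0.05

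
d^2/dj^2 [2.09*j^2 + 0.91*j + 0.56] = 4.18000000000000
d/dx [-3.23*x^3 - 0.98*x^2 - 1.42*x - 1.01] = -9.69*x^2 - 1.96*x - 1.42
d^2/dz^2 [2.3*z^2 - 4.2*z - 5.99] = 4.60000000000000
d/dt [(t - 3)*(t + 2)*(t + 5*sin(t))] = (t - 3)*(t + 2)*(5*cos(t) + 1) + (t - 3)*(t + 5*sin(t)) + (t + 2)*(t + 5*sin(t))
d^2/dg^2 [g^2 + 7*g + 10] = 2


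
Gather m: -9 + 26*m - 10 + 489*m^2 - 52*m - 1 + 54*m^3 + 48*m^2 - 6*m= 54*m^3 + 537*m^2 - 32*m - 20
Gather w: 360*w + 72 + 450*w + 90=810*w + 162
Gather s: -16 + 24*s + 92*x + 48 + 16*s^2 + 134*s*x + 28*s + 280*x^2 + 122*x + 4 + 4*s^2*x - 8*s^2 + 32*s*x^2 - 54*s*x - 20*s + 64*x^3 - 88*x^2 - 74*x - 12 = s^2*(4*x + 8) + s*(32*x^2 + 80*x + 32) + 64*x^3 + 192*x^2 + 140*x + 24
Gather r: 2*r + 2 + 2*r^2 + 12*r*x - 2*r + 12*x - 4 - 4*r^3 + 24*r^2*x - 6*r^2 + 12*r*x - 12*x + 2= -4*r^3 + r^2*(24*x - 4) + 24*r*x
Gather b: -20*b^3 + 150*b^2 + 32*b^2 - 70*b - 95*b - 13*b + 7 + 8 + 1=-20*b^3 + 182*b^2 - 178*b + 16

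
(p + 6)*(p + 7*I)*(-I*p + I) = -I*p^3 + 7*p^2 - 5*I*p^2 + 35*p + 6*I*p - 42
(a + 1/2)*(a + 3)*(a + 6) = a^3 + 19*a^2/2 + 45*a/2 + 9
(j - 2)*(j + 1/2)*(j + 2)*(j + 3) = j^4 + 7*j^3/2 - 5*j^2/2 - 14*j - 6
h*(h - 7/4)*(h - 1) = h^3 - 11*h^2/4 + 7*h/4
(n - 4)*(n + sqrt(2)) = n^2 - 4*n + sqrt(2)*n - 4*sqrt(2)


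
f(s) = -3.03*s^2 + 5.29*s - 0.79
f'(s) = 5.29 - 6.06*s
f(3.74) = -23.39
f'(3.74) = -17.37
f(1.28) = 1.02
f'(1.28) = -2.47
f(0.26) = 0.38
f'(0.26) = 3.71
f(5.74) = -70.26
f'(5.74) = -29.49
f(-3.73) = -62.68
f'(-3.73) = 27.89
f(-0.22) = -2.10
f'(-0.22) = 6.62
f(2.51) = -6.60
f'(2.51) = -9.92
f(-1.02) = -9.34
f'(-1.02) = 11.47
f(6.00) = -78.13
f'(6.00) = -31.07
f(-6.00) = -141.61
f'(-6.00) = 41.65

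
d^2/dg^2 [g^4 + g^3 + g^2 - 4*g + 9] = 12*g^2 + 6*g + 2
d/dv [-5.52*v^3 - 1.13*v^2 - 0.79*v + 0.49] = -16.56*v^2 - 2.26*v - 0.79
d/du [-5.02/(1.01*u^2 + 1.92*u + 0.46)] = (10.1404*u + 9.6384)/(1.01*u^2 + 1.92*u + 0.46)^2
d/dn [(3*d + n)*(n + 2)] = 3*d + 2*n + 2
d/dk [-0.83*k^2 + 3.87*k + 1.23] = 3.87 - 1.66*k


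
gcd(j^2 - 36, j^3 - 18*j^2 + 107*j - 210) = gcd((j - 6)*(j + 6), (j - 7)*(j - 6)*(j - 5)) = j - 6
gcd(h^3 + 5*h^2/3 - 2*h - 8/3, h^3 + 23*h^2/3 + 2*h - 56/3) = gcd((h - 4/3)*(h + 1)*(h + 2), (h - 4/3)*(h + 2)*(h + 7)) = h^2 + 2*h/3 - 8/3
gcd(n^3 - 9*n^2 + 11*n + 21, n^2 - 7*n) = n - 7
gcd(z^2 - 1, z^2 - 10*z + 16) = 1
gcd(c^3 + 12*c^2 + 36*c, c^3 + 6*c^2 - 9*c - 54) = c + 6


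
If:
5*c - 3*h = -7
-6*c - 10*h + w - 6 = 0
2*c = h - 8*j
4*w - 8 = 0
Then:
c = -41/34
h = 11/34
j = 93/272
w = 2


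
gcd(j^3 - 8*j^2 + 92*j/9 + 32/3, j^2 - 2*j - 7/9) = 1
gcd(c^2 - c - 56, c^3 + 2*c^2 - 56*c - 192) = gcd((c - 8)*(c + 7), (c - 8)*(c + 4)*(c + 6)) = c - 8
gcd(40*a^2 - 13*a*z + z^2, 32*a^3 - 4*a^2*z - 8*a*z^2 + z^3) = -8*a + z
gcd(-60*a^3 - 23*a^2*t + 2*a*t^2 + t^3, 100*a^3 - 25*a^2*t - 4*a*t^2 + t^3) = -5*a + t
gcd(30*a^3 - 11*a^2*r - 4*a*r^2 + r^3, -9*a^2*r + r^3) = 3*a + r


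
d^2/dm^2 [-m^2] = -2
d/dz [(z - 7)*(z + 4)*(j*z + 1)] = 3*j*z^2 - 6*j*z - 28*j + 2*z - 3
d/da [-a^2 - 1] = -2*a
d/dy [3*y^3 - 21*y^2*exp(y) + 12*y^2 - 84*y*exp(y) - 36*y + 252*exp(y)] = -21*y^2*exp(y) + 9*y^2 - 126*y*exp(y) + 24*y + 168*exp(y) - 36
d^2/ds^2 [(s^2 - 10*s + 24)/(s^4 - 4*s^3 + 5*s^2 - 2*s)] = 2*(3*s^6 - 66*s^5 + 436*s^4 - 1120*s^3 + 1224*s^2 - 528*s + 96)/(s^3*(s^7 - 10*s^6 + 42*s^5 - 96*s^4 + 129*s^3 - 102*s^2 + 44*s - 8))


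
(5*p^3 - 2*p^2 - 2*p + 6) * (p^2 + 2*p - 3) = 5*p^5 + 8*p^4 - 21*p^3 + 8*p^2 + 18*p - 18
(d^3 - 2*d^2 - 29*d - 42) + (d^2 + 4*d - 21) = d^3 - d^2 - 25*d - 63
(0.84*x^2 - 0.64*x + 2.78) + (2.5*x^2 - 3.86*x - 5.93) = 3.34*x^2 - 4.5*x - 3.15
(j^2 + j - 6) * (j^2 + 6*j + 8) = j^4 + 7*j^3 + 8*j^2 - 28*j - 48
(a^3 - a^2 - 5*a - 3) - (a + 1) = a^3 - a^2 - 6*a - 4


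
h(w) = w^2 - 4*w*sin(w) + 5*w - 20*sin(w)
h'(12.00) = -26.24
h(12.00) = 240.49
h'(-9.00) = -25.93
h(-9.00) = 29.41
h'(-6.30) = -2.33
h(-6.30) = 8.10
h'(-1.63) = 6.53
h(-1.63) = 7.96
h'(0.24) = -15.83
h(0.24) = -3.72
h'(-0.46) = -10.42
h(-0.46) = 5.97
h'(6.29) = -27.61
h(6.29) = 70.71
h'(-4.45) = -7.19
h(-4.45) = -4.57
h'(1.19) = -5.54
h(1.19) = -15.62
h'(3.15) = 43.93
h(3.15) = 25.95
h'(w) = -4*w*cos(w) + 2*w - 4*sin(w) - 20*cos(w) + 5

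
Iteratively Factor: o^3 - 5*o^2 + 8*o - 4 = (o - 1)*(o^2 - 4*o + 4) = (o - 2)*(o - 1)*(o - 2)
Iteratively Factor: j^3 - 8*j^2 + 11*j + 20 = (j - 4)*(j^2 - 4*j - 5) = (j - 4)*(j + 1)*(j - 5)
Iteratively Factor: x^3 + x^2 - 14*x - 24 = (x + 2)*(x^2 - x - 12) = (x - 4)*(x + 2)*(x + 3)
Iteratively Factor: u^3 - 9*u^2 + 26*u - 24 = (u - 2)*(u^2 - 7*u + 12) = (u - 3)*(u - 2)*(u - 4)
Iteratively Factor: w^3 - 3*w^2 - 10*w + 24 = (w + 3)*(w^2 - 6*w + 8) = (w - 4)*(w + 3)*(w - 2)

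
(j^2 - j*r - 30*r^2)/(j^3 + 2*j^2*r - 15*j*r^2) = (-j + 6*r)/(j*(-j + 3*r))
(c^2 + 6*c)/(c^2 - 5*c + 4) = c*(c + 6)/(c^2 - 5*c + 4)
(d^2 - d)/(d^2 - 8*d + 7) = d/(d - 7)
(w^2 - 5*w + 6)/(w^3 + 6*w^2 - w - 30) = (w - 3)/(w^2 + 8*w + 15)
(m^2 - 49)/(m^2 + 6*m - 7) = (m - 7)/(m - 1)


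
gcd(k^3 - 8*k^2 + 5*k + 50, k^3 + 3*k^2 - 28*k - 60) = k^2 - 3*k - 10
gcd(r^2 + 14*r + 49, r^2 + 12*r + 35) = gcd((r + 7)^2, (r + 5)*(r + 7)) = r + 7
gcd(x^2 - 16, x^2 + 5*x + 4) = x + 4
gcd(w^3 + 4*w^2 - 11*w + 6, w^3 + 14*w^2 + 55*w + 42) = w + 6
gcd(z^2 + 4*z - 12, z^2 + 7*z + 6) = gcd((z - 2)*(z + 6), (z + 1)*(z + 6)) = z + 6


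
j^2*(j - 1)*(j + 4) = j^4 + 3*j^3 - 4*j^2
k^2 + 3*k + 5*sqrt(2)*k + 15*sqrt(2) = (k + 3)*(k + 5*sqrt(2))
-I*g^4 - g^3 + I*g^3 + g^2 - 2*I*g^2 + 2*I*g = g*(g - 2*I)*(g + I)*(-I*g + I)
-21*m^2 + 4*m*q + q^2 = (-3*m + q)*(7*m + q)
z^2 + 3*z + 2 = (z + 1)*(z + 2)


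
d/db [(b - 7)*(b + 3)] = 2*b - 4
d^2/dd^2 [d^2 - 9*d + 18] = 2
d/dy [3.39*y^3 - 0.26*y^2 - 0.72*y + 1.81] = 10.17*y^2 - 0.52*y - 0.72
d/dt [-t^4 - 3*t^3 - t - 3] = -4*t^3 - 9*t^2 - 1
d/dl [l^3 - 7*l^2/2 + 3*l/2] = 3*l^2 - 7*l + 3/2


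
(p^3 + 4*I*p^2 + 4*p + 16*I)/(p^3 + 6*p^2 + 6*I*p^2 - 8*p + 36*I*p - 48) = (p - 2*I)/(p + 6)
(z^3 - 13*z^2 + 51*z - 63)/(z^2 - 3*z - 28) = (z^2 - 6*z + 9)/(z + 4)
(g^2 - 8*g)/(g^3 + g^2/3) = 3*(g - 8)/(g*(3*g + 1))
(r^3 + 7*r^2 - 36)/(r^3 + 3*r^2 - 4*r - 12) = (r + 6)/(r + 2)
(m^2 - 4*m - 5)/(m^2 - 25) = (m + 1)/(m + 5)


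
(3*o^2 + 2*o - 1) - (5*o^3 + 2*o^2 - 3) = -5*o^3 + o^2 + 2*o + 2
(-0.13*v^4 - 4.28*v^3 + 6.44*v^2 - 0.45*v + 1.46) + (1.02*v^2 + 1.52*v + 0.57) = -0.13*v^4 - 4.28*v^3 + 7.46*v^2 + 1.07*v + 2.03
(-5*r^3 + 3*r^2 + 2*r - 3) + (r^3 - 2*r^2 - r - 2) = -4*r^3 + r^2 + r - 5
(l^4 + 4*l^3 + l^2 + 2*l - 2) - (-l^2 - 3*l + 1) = l^4 + 4*l^3 + 2*l^2 + 5*l - 3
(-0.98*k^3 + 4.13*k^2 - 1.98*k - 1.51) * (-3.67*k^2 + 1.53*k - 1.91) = 3.5966*k^5 - 16.6565*k^4 + 15.4573*k^3 - 5.376*k^2 + 1.4715*k + 2.8841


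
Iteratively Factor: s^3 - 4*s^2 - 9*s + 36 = (s - 4)*(s^2 - 9) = (s - 4)*(s - 3)*(s + 3)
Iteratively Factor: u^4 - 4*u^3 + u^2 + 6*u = (u)*(u^3 - 4*u^2 + u + 6) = u*(u - 3)*(u^2 - u - 2) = u*(u - 3)*(u - 2)*(u + 1)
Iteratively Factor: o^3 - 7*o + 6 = (o - 2)*(o^2 + 2*o - 3) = (o - 2)*(o + 3)*(o - 1)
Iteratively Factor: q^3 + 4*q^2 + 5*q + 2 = (q + 1)*(q^2 + 3*q + 2) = (q + 1)*(q + 2)*(q + 1)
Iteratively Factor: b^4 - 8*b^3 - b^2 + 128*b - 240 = (b - 3)*(b^3 - 5*b^2 - 16*b + 80) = (b - 5)*(b - 3)*(b^2 - 16) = (b - 5)*(b - 4)*(b - 3)*(b + 4)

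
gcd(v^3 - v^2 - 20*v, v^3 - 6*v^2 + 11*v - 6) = 1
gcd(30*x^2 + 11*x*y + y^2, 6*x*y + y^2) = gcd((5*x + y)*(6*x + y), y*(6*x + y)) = 6*x + y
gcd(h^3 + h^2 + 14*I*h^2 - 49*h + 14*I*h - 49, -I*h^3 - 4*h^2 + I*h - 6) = 1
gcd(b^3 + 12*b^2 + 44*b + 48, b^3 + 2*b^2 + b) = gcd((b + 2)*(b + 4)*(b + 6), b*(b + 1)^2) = 1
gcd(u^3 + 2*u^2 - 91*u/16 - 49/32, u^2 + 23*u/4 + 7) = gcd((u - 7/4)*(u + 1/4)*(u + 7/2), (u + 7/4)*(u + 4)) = 1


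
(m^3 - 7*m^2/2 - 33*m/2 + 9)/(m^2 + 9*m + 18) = (m^2 - 13*m/2 + 3)/(m + 6)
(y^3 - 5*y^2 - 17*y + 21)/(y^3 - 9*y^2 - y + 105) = (y - 1)/(y - 5)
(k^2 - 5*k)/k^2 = (k - 5)/k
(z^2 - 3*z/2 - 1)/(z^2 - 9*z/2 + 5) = (2*z + 1)/(2*z - 5)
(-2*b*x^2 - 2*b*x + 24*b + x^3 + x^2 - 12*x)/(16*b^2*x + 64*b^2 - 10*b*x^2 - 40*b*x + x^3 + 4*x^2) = (x - 3)/(-8*b + x)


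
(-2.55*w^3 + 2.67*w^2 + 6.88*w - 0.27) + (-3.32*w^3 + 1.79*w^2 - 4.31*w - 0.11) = -5.87*w^3 + 4.46*w^2 + 2.57*w - 0.38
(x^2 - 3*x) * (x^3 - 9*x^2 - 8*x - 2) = x^5 - 12*x^4 + 19*x^3 + 22*x^2 + 6*x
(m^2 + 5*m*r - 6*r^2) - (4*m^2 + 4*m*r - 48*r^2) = -3*m^2 + m*r + 42*r^2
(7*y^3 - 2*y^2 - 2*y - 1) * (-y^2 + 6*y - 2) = -7*y^5 + 44*y^4 - 24*y^3 - 7*y^2 - 2*y + 2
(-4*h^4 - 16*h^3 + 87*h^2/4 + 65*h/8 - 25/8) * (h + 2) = -4*h^5 - 24*h^4 - 41*h^3/4 + 413*h^2/8 + 105*h/8 - 25/4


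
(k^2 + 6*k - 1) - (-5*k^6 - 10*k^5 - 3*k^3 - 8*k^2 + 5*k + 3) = 5*k^6 + 10*k^5 + 3*k^3 + 9*k^2 + k - 4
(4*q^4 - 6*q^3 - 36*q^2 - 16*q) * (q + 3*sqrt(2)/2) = 4*q^5 - 6*q^4 + 6*sqrt(2)*q^4 - 36*q^3 - 9*sqrt(2)*q^3 - 54*sqrt(2)*q^2 - 16*q^2 - 24*sqrt(2)*q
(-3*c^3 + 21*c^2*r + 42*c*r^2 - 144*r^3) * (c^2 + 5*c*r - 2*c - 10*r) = -3*c^5 + 6*c^4*r + 6*c^4 + 147*c^3*r^2 - 12*c^3*r + 66*c^2*r^3 - 294*c^2*r^2 - 720*c*r^4 - 132*c*r^3 + 1440*r^4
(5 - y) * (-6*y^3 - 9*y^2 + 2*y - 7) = 6*y^4 - 21*y^3 - 47*y^2 + 17*y - 35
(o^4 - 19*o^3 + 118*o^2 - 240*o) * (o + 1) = o^5 - 18*o^4 + 99*o^3 - 122*o^2 - 240*o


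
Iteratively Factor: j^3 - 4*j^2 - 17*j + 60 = (j + 4)*(j^2 - 8*j + 15) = (j - 3)*(j + 4)*(j - 5)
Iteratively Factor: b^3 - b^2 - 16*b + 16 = (b - 4)*(b^2 + 3*b - 4) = (b - 4)*(b + 4)*(b - 1)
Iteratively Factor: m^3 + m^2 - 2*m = (m)*(m^2 + m - 2) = m*(m - 1)*(m + 2)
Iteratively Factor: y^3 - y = (y - 1)*(y^2 + y) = y*(y - 1)*(y + 1)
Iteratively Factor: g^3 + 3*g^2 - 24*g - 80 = (g + 4)*(g^2 - g - 20) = (g + 4)^2*(g - 5)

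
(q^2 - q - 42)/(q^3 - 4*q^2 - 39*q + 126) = 1/(q - 3)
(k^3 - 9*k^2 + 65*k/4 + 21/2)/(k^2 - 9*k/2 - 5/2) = (k^2 - 19*k/2 + 21)/(k - 5)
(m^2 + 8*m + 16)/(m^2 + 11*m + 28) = (m + 4)/(m + 7)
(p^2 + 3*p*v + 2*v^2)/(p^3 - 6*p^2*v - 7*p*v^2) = (p + 2*v)/(p*(p - 7*v))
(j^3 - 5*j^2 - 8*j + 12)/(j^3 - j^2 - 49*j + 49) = (j^2 - 4*j - 12)/(j^2 - 49)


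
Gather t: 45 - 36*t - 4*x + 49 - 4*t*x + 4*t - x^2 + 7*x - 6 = t*(-4*x - 32) - x^2 + 3*x + 88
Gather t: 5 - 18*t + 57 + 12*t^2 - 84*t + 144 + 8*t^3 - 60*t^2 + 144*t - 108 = 8*t^3 - 48*t^2 + 42*t + 98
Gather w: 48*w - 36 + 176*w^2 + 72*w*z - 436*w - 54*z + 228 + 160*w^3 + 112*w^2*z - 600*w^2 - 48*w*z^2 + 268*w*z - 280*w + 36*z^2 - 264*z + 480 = 160*w^3 + w^2*(112*z - 424) + w*(-48*z^2 + 340*z - 668) + 36*z^2 - 318*z + 672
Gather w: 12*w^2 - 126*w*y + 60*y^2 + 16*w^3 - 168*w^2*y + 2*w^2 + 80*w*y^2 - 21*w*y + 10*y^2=16*w^3 + w^2*(14 - 168*y) + w*(80*y^2 - 147*y) + 70*y^2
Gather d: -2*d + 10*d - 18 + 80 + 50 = 8*d + 112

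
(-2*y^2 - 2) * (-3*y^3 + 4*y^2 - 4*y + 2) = 6*y^5 - 8*y^4 + 14*y^3 - 12*y^2 + 8*y - 4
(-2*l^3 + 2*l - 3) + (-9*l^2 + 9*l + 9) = -2*l^3 - 9*l^2 + 11*l + 6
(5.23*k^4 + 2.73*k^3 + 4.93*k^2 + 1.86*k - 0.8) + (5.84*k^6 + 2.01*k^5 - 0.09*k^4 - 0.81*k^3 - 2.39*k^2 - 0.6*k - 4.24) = 5.84*k^6 + 2.01*k^5 + 5.14*k^4 + 1.92*k^3 + 2.54*k^2 + 1.26*k - 5.04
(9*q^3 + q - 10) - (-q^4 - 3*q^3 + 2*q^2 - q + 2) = q^4 + 12*q^3 - 2*q^2 + 2*q - 12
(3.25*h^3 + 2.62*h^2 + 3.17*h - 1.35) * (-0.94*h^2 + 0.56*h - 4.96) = -3.055*h^5 - 0.6428*h^4 - 17.6326*h^3 - 9.951*h^2 - 16.4792*h + 6.696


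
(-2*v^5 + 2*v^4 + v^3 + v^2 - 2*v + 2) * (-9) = 18*v^5 - 18*v^4 - 9*v^3 - 9*v^2 + 18*v - 18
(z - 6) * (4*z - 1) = 4*z^2 - 25*z + 6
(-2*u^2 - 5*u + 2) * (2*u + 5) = -4*u^3 - 20*u^2 - 21*u + 10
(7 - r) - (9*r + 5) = 2 - 10*r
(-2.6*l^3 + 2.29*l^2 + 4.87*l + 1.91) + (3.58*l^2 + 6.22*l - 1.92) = -2.6*l^3 + 5.87*l^2 + 11.09*l - 0.01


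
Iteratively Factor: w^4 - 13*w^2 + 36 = (w + 3)*(w^3 - 3*w^2 - 4*w + 12) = (w + 2)*(w + 3)*(w^2 - 5*w + 6) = (w - 3)*(w + 2)*(w + 3)*(w - 2)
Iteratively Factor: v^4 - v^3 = (v)*(v^3 - v^2) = v*(v - 1)*(v^2) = v^2*(v - 1)*(v)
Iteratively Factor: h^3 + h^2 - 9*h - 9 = (h - 3)*(h^2 + 4*h + 3) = (h - 3)*(h + 3)*(h + 1)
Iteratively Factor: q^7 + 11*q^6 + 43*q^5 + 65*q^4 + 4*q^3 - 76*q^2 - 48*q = (q + 4)*(q^6 + 7*q^5 + 15*q^4 + 5*q^3 - 16*q^2 - 12*q) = q*(q + 4)*(q^5 + 7*q^4 + 15*q^3 + 5*q^2 - 16*q - 12) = q*(q + 2)*(q + 4)*(q^4 + 5*q^3 + 5*q^2 - 5*q - 6) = q*(q + 2)^2*(q + 4)*(q^3 + 3*q^2 - q - 3) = q*(q + 2)^2*(q + 3)*(q + 4)*(q^2 - 1) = q*(q + 1)*(q + 2)^2*(q + 3)*(q + 4)*(q - 1)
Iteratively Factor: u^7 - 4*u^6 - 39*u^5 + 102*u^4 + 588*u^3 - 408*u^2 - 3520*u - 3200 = (u + 2)*(u^6 - 6*u^5 - 27*u^4 + 156*u^3 + 276*u^2 - 960*u - 1600) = (u + 2)^2*(u^5 - 8*u^4 - 11*u^3 + 178*u^2 - 80*u - 800) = (u - 4)*(u + 2)^2*(u^4 - 4*u^3 - 27*u^2 + 70*u + 200) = (u - 4)*(u + 2)^3*(u^3 - 6*u^2 - 15*u + 100) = (u - 5)*(u - 4)*(u + 2)^3*(u^2 - u - 20) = (u - 5)^2*(u - 4)*(u + 2)^3*(u + 4)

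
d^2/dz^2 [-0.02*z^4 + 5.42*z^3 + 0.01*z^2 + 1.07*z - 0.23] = -0.24*z^2 + 32.52*z + 0.02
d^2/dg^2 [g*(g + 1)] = 2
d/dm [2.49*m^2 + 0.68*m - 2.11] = 4.98*m + 0.68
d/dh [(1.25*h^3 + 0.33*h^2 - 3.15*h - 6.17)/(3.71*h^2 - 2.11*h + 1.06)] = (4.6375*h^4 - 5.275*h^3 + 14.9652*h^2 + 46.481*h - 16.3577)/(13.7641*h^4 - 15.6562*h^3 + 12.3173*h^2 - 4.4732*h + 1.1236)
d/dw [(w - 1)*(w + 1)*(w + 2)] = 3*w^2 + 4*w - 1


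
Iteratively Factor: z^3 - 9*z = (z - 3)*(z^2 + 3*z) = (z - 3)*(z + 3)*(z)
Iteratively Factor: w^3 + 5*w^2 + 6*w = (w)*(w^2 + 5*w + 6) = w*(w + 2)*(w + 3)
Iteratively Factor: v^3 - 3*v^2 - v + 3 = (v + 1)*(v^2 - 4*v + 3) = (v - 3)*(v + 1)*(v - 1)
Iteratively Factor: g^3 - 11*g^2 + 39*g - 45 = (g - 3)*(g^2 - 8*g + 15) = (g - 3)^2*(g - 5)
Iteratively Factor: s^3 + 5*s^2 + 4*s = (s)*(s^2 + 5*s + 4) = s*(s + 4)*(s + 1)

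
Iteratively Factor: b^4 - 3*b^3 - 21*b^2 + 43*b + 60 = (b - 3)*(b^3 - 21*b - 20) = (b - 3)*(b + 4)*(b^2 - 4*b - 5) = (b - 3)*(b + 1)*(b + 4)*(b - 5)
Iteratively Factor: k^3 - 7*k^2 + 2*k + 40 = (k + 2)*(k^2 - 9*k + 20) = (k - 4)*(k + 2)*(k - 5)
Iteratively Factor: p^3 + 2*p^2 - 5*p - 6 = (p - 2)*(p^2 + 4*p + 3) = (p - 2)*(p + 3)*(p + 1)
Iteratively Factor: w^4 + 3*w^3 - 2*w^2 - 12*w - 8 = (w + 2)*(w^3 + w^2 - 4*w - 4) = (w - 2)*(w + 2)*(w^2 + 3*w + 2) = (w - 2)*(w + 2)^2*(w + 1)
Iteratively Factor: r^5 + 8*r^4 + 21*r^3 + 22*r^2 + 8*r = (r + 2)*(r^4 + 6*r^3 + 9*r^2 + 4*r) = r*(r + 2)*(r^3 + 6*r^2 + 9*r + 4) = r*(r + 2)*(r + 4)*(r^2 + 2*r + 1) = r*(r + 1)*(r + 2)*(r + 4)*(r + 1)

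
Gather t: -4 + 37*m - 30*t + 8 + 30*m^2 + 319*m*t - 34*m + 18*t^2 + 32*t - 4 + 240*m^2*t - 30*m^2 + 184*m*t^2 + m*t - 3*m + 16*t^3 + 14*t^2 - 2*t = 16*t^3 + t^2*(184*m + 32) + t*(240*m^2 + 320*m)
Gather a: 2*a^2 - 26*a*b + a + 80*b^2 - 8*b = 2*a^2 + a*(1 - 26*b) + 80*b^2 - 8*b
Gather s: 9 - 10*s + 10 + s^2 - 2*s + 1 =s^2 - 12*s + 20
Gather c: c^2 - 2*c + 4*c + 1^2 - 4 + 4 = c^2 + 2*c + 1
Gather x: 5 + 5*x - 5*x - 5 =0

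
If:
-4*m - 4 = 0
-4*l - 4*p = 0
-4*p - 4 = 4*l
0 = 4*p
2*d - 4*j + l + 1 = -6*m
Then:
No Solution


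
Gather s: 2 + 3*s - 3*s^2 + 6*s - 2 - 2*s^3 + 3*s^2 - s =-2*s^3 + 8*s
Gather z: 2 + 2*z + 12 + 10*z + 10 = 12*z + 24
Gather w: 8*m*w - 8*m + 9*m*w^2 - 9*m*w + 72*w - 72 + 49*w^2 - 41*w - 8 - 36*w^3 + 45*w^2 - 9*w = -8*m - 36*w^3 + w^2*(9*m + 94) + w*(22 - m) - 80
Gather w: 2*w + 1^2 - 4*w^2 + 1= -4*w^2 + 2*w + 2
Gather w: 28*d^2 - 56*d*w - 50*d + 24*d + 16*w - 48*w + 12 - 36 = 28*d^2 - 26*d + w*(-56*d - 32) - 24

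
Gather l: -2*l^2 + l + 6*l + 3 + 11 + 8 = -2*l^2 + 7*l + 22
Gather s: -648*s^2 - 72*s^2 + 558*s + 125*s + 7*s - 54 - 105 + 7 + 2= -720*s^2 + 690*s - 150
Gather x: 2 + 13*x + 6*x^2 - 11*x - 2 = 6*x^2 + 2*x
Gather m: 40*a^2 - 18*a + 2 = 40*a^2 - 18*a + 2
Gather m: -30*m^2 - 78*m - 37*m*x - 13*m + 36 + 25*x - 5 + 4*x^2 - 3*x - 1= -30*m^2 + m*(-37*x - 91) + 4*x^2 + 22*x + 30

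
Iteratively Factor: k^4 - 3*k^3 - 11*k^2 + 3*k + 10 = (k + 1)*(k^3 - 4*k^2 - 7*k + 10) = (k - 1)*(k + 1)*(k^2 - 3*k - 10) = (k - 1)*(k + 1)*(k + 2)*(k - 5)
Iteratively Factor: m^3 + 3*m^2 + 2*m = (m)*(m^2 + 3*m + 2) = m*(m + 1)*(m + 2)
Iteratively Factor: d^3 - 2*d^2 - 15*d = (d)*(d^2 - 2*d - 15) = d*(d - 5)*(d + 3)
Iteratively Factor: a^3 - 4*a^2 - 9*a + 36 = (a + 3)*(a^2 - 7*a + 12) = (a - 3)*(a + 3)*(a - 4)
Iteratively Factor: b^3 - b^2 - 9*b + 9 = (b - 1)*(b^2 - 9) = (b - 1)*(b + 3)*(b - 3)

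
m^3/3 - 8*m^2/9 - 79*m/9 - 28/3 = (m/3 + 1)*(m - 7)*(m + 4/3)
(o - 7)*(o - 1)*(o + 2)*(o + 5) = o^4 - o^3 - 39*o^2 - 31*o + 70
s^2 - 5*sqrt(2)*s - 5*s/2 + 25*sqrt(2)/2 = (s - 5/2)*(s - 5*sqrt(2))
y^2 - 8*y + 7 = (y - 7)*(y - 1)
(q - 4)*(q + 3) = q^2 - q - 12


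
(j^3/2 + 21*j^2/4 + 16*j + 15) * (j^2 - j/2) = j^5/2 + 5*j^4 + 107*j^3/8 + 7*j^2 - 15*j/2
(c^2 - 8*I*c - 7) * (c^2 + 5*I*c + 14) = c^4 - 3*I*c^3 + 47*c^2 - 147*I*c - 98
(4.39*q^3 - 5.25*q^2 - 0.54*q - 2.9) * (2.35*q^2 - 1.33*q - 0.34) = 10.3165*q^5 - 18.1762*q^4 + 4.2209*q^3 - 4.3118*q^2 + 4.0406*q + 0.986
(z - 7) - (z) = -7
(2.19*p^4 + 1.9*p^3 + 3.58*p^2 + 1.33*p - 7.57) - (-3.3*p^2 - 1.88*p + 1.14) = 2.19*p^4 + 1.9*p^3 + 6.88*p^2 + 3.21*p - 8.71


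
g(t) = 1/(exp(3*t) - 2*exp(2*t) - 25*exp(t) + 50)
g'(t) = (-3*exp(3*t) + 4*exp(2*t) + 25*exp(t))/(exp(3*t) - 2*exp(2*t) - 25*exp(t) + 50)^2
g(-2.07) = 0.02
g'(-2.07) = 0.00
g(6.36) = 0.00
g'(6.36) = -0.00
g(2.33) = 0.00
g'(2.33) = -0.01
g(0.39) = 0.08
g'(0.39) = 0.25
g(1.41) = -0.06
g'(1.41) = -0.12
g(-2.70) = 0.02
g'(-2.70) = 0.00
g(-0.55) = 0.03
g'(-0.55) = 0.01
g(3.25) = 0.00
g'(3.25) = -0.00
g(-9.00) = 0.02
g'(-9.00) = 0.00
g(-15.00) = 0.02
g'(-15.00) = 0.00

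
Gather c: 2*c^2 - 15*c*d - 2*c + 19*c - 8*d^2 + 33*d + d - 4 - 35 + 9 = 2*c^2 + c*(17 - 15*d) - 8*d^2 + 34*d - 30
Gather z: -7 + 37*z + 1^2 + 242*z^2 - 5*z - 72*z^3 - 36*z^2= -72*z^3 + 206*z^2 + 32*z - 6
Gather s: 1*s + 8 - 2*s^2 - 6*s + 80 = -2*s^2 - 5*s + 88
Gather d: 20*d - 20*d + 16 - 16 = 0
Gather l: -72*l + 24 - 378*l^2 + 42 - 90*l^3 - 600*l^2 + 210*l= -90*l^3 - 978*l^2 + 138*l + 66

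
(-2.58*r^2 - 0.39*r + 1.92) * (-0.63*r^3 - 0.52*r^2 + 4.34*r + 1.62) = 1.6254*r^5 + 1.5873*r^4 - 12.204*r^3 - 6.8706*r^2 + 7.701*r + 3.1104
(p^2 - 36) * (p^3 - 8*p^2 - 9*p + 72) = p^5 - 8*p^4 - 45*p^3 + 360*p^2 + 324*p - 2592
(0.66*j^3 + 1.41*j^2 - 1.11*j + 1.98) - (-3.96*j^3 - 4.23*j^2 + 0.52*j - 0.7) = 4.62*j^3 + 5.64*j^2 - 1.63*j + 2.68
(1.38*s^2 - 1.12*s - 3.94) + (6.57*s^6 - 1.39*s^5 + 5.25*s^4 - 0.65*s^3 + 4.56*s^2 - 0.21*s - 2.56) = 6.57*s^6 - 1.39*s^5 + 5.25*s^4 - 0.65*s^3 + 5.94*s^2 - 1.33*s - 6.5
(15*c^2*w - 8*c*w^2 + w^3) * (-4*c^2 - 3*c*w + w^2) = -60*c^4*w - 13*c^3*w^2 + 35*c^2*w^3 - 11*c*w^4 + w^5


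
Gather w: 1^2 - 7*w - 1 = -7*w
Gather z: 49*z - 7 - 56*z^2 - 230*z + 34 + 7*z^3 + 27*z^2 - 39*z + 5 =7*z^3 - 29*z^2 - 220*z + 32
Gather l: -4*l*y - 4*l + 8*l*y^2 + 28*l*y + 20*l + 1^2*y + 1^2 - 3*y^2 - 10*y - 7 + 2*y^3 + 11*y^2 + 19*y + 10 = l*(8*y^2 + 24*y + 16) + 2*y^3 + 8*y^2 + 10*y + 4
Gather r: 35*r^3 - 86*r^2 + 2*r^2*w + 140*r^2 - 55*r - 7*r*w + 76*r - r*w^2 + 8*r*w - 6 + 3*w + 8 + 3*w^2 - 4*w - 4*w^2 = 35*r^3 + r^2*(2*w + 54) + r*(-w^2 + w + 21) - w^2 - w + 2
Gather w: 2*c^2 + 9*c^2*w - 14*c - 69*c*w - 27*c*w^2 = 2*c^2 - 27*c*w^2 - 14*c + w*(9*c^2 - 69*c)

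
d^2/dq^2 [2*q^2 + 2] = 4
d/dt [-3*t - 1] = -3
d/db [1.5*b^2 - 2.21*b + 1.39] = 3.0*b - 2.21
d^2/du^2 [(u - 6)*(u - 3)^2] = 6*u - 24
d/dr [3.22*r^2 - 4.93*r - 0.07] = 6.44*r - 4.93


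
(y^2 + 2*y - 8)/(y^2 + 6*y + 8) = (y - 2)/(y + 2)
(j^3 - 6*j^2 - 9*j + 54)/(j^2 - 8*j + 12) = (j^2 - 9)/(j - 2)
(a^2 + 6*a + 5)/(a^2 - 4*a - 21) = (a^2 + 6*a + 5)/(a^2 - 4*a - 21)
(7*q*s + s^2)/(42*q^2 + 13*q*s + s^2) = s/(6*q + s)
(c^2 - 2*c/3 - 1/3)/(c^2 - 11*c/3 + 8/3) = (3*c + 1)/(3*c - 8)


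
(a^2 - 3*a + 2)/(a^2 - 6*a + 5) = (a - 2)/(a - 5)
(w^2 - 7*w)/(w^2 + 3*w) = (w - 7)/(w + 3)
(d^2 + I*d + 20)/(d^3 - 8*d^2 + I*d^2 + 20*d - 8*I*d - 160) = 1/(d - 8)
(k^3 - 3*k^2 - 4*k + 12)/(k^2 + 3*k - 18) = (k^2 - 4)/(k + 6)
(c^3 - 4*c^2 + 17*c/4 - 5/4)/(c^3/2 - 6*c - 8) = (-4*c^3 + 16*c^2 - 17*c + 5)/(2*(-c^3 + 12*c + 16))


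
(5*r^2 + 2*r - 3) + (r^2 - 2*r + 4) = 6*r^2 + 1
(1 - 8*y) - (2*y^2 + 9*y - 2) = -2*y^2 - 17*y + 3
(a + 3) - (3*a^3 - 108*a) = -3*a^3 + 109*a + 3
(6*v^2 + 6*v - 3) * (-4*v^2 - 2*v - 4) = -24*v^4 - 36*v^3 - 24*v^2 - 18*v + 12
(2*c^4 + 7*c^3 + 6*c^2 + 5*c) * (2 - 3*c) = -6*c^5 - 17*c^4 - 4*c^3 - 3*c^2 + 10*c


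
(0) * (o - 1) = 0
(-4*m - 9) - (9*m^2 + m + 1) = -9*m^2 - 5*m - 10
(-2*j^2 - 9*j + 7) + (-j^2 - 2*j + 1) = -3*j^2 - 11*j + 8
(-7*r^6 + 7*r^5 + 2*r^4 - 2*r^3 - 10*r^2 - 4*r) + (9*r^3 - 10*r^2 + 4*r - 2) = -7*r^6 + 7*r^5 + 2*r^4 + 7*r^3 - 20*r^2 - 2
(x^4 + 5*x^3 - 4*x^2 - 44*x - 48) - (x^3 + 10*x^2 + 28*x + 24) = x^4 + 4*x^3 - 14*x^2 - 72*x - 72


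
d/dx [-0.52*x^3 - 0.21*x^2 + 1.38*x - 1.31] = -1.56*x^2 - 0.42*x + 1.38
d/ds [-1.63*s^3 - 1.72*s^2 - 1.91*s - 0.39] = -4.89*s^2 - 3.44*s - 1.91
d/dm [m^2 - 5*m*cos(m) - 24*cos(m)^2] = 5*m*sin(m) + 2*m + 24*sin(2*m) - 5*cos(m)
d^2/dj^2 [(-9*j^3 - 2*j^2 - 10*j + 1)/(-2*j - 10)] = (9*j^3 + 135*j^2 + 675*j - 1)/(j^3 + 15*j^2 + 75*j + 125)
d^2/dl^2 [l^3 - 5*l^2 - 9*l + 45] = 6*l - 10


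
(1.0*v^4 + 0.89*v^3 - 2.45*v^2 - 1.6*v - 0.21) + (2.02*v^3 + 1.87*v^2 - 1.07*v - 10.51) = 1.0*v^4 + 2.91*v^3 - 0.58*v^2 - 2.67*v - 10.72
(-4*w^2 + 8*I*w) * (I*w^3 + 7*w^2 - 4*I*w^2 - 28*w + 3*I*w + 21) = -4*I*w^5 - 36*w^4 + 16*I*w^4 + 144*w^3 + 44*I*w^3 - 108*w^2 - 224*I*w^2 + 168*I*w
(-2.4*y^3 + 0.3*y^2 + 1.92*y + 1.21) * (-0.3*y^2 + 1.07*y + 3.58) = 0.72*y^5 - 2.658*y^4 - 8.847*y^3 + 2.7654*y^2 + 8.1683*y + 4.3318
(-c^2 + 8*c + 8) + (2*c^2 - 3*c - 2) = c^2 + 5*c + 6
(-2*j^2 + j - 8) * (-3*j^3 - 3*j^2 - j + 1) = 6*j^5 + 3*j^4 + 23*j^3 + 21*j^2 + 9*j - 8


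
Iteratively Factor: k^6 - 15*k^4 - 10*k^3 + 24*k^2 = (k - 1)*(k^5 + k^4 - 14*k^3 - 24*k^2) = (k - 4)*(k - 1)*(k^4 + 5*k^3 + 6*k^2) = (k - 4)*(k - 1)*(k + 3)*(k^3 + 2*k^2) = (k - 4)*(k - 1)*(k + 2)*(k + 3)*(k^2) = k*(k - 4)*(k - 1)*(k + 2)*(k + 3)*(k)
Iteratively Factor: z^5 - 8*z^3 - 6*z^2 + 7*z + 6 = (z - 3)*(z^4 + 3*z^3 + z^2 - 3*z - 2) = (z - 3)*(z + 2)*(z^3 + z^2 - z - 1) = (z - 3)*(z - 1)*(z + 2)*(z^2 + 2*z + 1) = (z - 3)*(z - 1)*(z + 1)*(z + 2)*(z + 1)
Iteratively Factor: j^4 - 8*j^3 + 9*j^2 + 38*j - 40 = (j - 1)*(j^3 - 7*j^2 + 2*j + 40) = (j - 4)*(j - 1)*(j^2 - 3*j - 10) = (j - 4)*(j - 1)*(j + 2)*(j - 5)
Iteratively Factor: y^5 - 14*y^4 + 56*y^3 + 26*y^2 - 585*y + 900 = (y - 4)*(y^4 - 10*y^3 + 16*y^2 + 90*y - 225) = (y - 5)*(y - 4)*(y^3 - 5*y^2 - 9*y + 45) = (y - 5)*(y - 4)*(y + 3)*(y^2 - 8*y + 15) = (y - 5)*(y - 4)*(y - 3)*(y + 3)*(y - 5)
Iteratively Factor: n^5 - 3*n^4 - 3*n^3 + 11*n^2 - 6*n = (n)*(n^4 - 3*n^3 - 3*n^2 + 11*n - 6) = n*(n - 1)*(n^3 - 2*n^2 - 5*n + 6) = n*(n - 1)^2*(n^2 - n - 6) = n*(n - 3)*(n - 1)^2*(n + 2)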